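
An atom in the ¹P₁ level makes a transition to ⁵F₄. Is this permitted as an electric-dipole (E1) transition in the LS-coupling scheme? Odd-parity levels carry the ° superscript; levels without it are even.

ΔL = 0, ±1 (not L=0↔0): L: 1 → 3, ΔL = +2 — fails.
Parity must change: even → even — fails.
ΔJ = 0, ±1 (not J=0↔0): J: 1 → 4, ΔJ = +3 — fails.
ΔS = 0: S: 0 → 2 — fails.
Rule(s) violated: parity, ΔS, ΔL, ΔJ.

forbidden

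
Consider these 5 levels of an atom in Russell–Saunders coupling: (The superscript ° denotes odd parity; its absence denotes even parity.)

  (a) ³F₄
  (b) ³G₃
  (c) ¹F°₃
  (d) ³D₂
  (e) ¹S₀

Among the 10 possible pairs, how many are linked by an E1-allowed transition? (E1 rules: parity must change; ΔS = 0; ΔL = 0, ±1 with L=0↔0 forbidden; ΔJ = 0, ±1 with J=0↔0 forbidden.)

0

(a)–(b): forbidden (parity).
(a)–(c): forbidden (ΔS).
(a)–(d): forbidden (parity, ΔJ).
(a)–(e): forbidden (parity, ΔS, ΔL, ΔJ).
(b)–(c): forbidden (ΔS).
(b)–(d): forbidden (parity, ΔL).
(b)–(e): forbidden (parity, ΔS, ΔL, ΔJ).
(c)–(d): forbidden (ΔS).
(c)–(e): forbidden (ΔL, ΔJ).
(d)–(e): forbidden (parity, ΔS, ΔL, ΔJ).
Allowed pairs: 0 of 10.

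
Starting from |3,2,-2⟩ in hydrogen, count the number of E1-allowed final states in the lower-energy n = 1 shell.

E1 requires l_f ∈ {1, 3}, but neither lies in [0, 0], so no final state is reachable.
Total: 0.

0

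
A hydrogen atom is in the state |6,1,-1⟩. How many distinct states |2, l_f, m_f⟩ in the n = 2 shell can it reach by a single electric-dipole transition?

E1 requires Δl = ±1, so l_f ∈ {0, 2}; with 0 ≤ l_f ≤ n_f−1 = 1, the allowed l_f values are {0}.
For l_f = 0: m_f ∈ {m_i−1, m_i, m_i+1} ∩ [−0, 0] = {0} → 1 state.
Total: 1.

1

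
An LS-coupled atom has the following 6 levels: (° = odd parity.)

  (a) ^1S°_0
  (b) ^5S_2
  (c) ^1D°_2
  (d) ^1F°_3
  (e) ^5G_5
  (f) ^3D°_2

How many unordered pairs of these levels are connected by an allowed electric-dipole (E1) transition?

(a)–(b): forbidden (ΔS, ΔL, ΔJ).
(a)–(c): forbidden (parity, ΔL, ΔJ).
(a)–(d): forbidden (parity, ΔL, ΔJ).
(a)–(e): forbidden (ΔS, ΔL, ΔJ).
(a)–(f): forbidden (parity, ΔS, ΔL, ΔJ).
(b)–(c): forbidden (ΔS, ΔL).
(b)–(d): forbidden (ΔS, ΔL).
(b)–(e): forbidden (parity, ΔL, ΔJ).
(b)–(f): forbidden (ΔS, ΔL).
(c)–(d): forbidden (parity).
(c)–(e): forbidden (ΔS, ΔL, ΔJ).
(c)–(f): forbidden (parity, ΔS).
(d)–(e): forbidden (ΔS, ΔJ).
(d)–(f): forbidden (parity, ΔS).
(e)–(f): forbidden (ΔS, ΔL, ΔJ).
Allowed pairs: 0 of 15.

0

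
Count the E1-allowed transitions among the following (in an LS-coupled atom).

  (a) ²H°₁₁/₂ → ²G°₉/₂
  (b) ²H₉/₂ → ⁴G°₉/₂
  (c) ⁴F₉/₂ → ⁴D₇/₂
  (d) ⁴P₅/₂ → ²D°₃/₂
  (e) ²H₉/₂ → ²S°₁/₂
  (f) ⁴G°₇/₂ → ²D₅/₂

(a) forbidden (parity fails)
(b) forbidden (ΔS fails)
(c) forbidden (parity fails)
(d) forbidden (ΔS fails)
(e) forbidden (ΔL, ΔJ fail)
(f) forbidden (ΔS, ΔL fail)
Total allowed: 0 of 6.

0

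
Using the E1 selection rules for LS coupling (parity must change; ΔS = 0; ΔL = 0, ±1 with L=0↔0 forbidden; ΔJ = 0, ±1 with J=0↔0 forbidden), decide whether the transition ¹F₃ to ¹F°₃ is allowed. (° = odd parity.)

Initial level: S=0, L=3, J=3, parity even. Final level: S=0, L=3, J=3, parity odd.
ΔS = 0: S: 0 → 0 — ✓.
ΔL = 0, ±1 (not L=0↔0): L: 3 → 3, ΔL = +0 — ✓.
Parity must change: even → odd — ✓.
ΔJ = 0, ±1 (not J=0↔0): J: 3 → 3, ΔJ = +0 — ✓.
All four E1 rules are satisfied.

allowed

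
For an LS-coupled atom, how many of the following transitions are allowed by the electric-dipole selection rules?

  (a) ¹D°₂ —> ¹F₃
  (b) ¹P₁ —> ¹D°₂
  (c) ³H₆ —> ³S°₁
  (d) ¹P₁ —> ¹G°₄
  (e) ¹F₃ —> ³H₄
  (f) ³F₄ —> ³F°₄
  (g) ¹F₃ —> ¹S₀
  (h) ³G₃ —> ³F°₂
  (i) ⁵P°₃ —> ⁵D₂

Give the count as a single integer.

(a) allowed
(b) allowed
(c) forbidden (ΔL, ΔJ fail)
(d) forbidden (ΔL, ΔJ fail)
(e) forbidden (parity, ΔS, ΔL fail)
(f) allowed
(g) forbidden (parity, ΔL, ΔJ fail)
(h) allowed
(i) allowed
Total allowed: 5 of 9.

5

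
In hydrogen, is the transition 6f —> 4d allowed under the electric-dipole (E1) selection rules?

l: 3 → 2 (Δl = -1). Δl = ±1 passes.
All E1 selection rules are satisfied.

allowed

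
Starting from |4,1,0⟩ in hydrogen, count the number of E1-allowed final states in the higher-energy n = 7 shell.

4

E1 requires Δl = ±1, so l_f ∈ {0, 2}; with 0 ≤ l_f ≤ n_f−1 = 6, the allowed l_f values are {0, 2}.
For l_f = 0: m_f ∈ {m_i−1, m_i, m_i+1} ∩ [−0, 0] = {0} → 1 state.
For l_f = 2: m_f ∈ {m_i−1, m_i, m_i+1} ∩ [−2, 2] = {-1, 0, 1} → 3 states.
Total: 4.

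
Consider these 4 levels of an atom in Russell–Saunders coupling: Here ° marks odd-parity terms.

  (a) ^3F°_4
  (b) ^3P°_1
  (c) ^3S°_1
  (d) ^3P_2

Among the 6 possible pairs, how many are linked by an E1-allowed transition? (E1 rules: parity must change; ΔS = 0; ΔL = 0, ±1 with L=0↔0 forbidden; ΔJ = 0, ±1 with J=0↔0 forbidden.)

(a)–(b): forbidden (parity, ΔL, ΔJ).
(a)–(c): forbidden (parity, ΔL, ΔJ).
(a)–(d): forbidden (ΔL, ΔJ).
(b)–(c): forbidden (parity).
(b)–(d): allowed.
(c)–(d): allowed.
Allowed pairs: 2 of 6.

2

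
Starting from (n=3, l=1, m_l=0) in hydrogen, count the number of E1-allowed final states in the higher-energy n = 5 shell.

E1 requires Δl = ±1, so l_f ∈ {0, 2}; with 0 ≤ l_f ≤ n_f−1 = 4, the allowed l_f values are {0, 2}.
For l_f = 0: m_f ∈ {m_i−1, m_i, m_i+1} ∩ [−0, 0] = {0} → 1 state.
For l_f = 2: m_f ∈ {m_i−1, m_i, m_i+1} ∩ [−2, 2] = {-1, 0, 1} → 3 states.
Total: 4.

4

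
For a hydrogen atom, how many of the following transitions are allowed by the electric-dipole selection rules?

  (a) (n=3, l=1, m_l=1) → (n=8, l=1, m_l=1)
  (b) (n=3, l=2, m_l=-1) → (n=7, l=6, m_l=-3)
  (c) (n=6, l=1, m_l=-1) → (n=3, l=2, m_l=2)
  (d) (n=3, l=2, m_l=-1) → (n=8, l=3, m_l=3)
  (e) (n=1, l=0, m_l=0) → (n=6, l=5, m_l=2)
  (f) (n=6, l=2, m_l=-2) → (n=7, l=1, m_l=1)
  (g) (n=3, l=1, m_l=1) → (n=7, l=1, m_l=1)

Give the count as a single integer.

(a) forbidden — Δl = +0 (E1 requires Δl = ±1)
(b) forbidden — Δl = +4 (E1 requires Δl = ±1); Δm_l = -2 (E1 requires Δm_l = 0, ±1)
(c) forbidden — Δm_l = +3 (E1 requires Δm_l = 0, ±1)
(d) forbidden — Δm_l = +4 (E1 requires Δm_l = 0, ±1)
(e) forbidden — Δl = +5 (E1 requires Δl = ±1); Δm_l = +2 (E1 requires Δm_l = 0, ±1)
(f) forbidden — Δm_l = +3 (E1 requires Δm_l = 0, ±1)
(g) forbidden — Δl = +0 (E1 requires Δl = ±1)
Total allowed: 0 of 7.

0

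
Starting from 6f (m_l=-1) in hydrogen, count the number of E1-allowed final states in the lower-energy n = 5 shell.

6

E1 requires Δl = ±1, so l_f ∈ {2, 4}; with 0 ≤ l_f ≤ n_f−1 = 4, the allowed l_f values are {2, 4}.
For l_f = 2: m_f ∈ {m_i−1, m_i, m_i+1} ∩ [−2, 2] = {-2, -1, 0} → 3 states.
For l_f = 4: m_f ∈ {m_i−1, m_i, m_i+1} ∩ [−4, 4] = {-2, -1, 0} → 3 states.
Total: 6.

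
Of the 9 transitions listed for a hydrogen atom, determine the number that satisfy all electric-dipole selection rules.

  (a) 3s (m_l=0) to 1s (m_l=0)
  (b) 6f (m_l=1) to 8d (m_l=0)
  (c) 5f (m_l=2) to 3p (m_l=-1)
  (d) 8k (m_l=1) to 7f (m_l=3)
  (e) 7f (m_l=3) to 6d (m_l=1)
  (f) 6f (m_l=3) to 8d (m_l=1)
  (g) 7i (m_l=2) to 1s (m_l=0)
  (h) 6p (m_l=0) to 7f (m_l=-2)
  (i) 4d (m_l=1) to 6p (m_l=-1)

1

(a) forbidden — Δl = +0 (E1 requires Δl = ±1)
(b) allowed
(c) forbidden — Δl = -2 (E1 requires Δl = ±1); Δm_l = -3 (E1 requires Δm_l = 0, ±1)
(d) forbidden — Δl = -4 (E1 requires Δl = ±1); Δm_l = +2 (E1 requires Δm_l = 0, ±1)
(e) forbidden — Δm_l = -2 (E1 requires Δm_l = 0, ±1)
(f) forbidden — Δm_l = -2 (E1 requires Δm_l = 0, ±1)
(g) forbidden — Δl = -6 (E1 requires Δl = ±1); Δm_l = -2 (E1 requires Δm_l = 0, ±1)
(h) forbidden — Δl = +2 (E1 requires Δl = ±1); Δm_l = -2 (E1 requires Δm_l = 0, ±1)
(i) forbidden — Δm_l = -2 (E1 requires Δm_l = 0, ±1)
Total allowed: 1 of 9.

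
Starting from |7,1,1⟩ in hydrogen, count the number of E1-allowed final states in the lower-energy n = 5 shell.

4

E1 requires Δl = ±1, so l_f ∈ {0, 2}; with 0 ≤ l_f ≤ n_f−1 = 4, the allowed l_f values are {0, 2}.
For l_f = 0: m_f ∈ {m_i−1, m_i, m_i+1} ∩ [−0, 0] = {0} → 1 state.
For l_f = 2: m_f ∈ {m_i−1, m_i, m_i+1} ∩ [−2, 2] = {0, 1, 2} → 3 states.
Total: 4.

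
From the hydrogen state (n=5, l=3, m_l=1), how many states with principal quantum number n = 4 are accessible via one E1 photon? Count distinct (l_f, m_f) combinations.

E1 requires Δl = ±1, so l_f ∈ {2, 4}; with 0 ≤ l_f ≤ n_f−1 = 3, the allowed l_f values are {2}.
For l_f = 2: m_f ∈ {m_i−1, m_i, m_i+1} ∩ [−2, 2] = {0, 1, 2} → 3 states.
Total: 3.

3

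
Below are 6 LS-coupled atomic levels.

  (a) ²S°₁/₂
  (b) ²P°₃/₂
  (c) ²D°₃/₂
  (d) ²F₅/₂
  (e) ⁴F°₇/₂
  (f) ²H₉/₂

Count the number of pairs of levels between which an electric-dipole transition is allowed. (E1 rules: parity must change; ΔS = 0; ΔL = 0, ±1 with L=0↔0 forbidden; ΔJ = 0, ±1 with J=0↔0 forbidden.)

1

(a)–(b): forbidden (parity).
(a)–(c): forbidden (parity, ΔL).
(a)–(d): forbidden (ΔL, ΔJ).
(a)–(e): forbidden (parity, ΔS, ΔL, ΔJ).
(a)–(f): forbidden (ΔL, ΔJ).
(b)–(c): forbidden (parity).
(b)–(d): forbidden (ΔL).
(b)–(e): forbidden (parity, ΔS, ΔL, ΔJ).
(b)–(f): forbidden (ΔL, ΔJ).
(c)–(d): allowed.
(c)–(e): forbidden (parity, ΔS, ΔJ).
(c)–(f): forbidden (ΔL, ΔJ).
(d)–(e): forbidden (ΔS).
(d)–(f): forbidden (parity, ΔL, ΔJ).
(e)–(f): forbidden (ΔS, ΔL).
Allowed pairs: 1 of 15.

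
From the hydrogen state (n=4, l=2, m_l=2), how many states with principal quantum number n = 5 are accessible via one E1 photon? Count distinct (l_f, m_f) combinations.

4

E1 requires Δl = ±1, so l_f ∈ {1, 3}; with 0 ≤ l_f ≤ n_f−1 = 4, the allowed l_f values are {1, 3}.
For l_f = 1: m_f ∈ {m_i−1, m_i, m_i+1} ∩ [−1, 1] = {1} → 1 state.
For l_f = 3: m_f ∈ {m_i−1, m_i, m_i+1} ∩ [−3, 3] = {1, 2, 3} → 3 states.
Total: 4.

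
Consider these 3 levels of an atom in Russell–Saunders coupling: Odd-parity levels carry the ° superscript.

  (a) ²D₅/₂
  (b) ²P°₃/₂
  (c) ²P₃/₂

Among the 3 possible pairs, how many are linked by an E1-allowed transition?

(a)–(b): allowed.
(a)–(c): forbidden (parity).
(b)–(c): allowed.
Allowed pairs: 2 of 3.

2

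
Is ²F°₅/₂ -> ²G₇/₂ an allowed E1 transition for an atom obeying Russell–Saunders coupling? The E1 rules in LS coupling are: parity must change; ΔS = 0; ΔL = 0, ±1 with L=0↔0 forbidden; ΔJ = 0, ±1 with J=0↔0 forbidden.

Parity must change: odd → even — passes.
ΔS = 0: S: 1/2 → 1/2 — passes.
ΔL = 0, ±1 (not L=0↔0): L: 3 → 4, ΔL = +1 — passes.
ΔJ = 0, ±1 (not J=0↔0): J: 5/2 → 7/2, ΔJ = +1 — passes.
All four E1 rules are satisfied.

allowed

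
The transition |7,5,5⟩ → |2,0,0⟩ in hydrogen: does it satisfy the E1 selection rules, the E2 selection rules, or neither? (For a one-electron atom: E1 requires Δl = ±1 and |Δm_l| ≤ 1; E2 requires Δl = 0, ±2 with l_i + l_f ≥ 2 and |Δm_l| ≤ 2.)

Δl = 0 − 5 = -5; l_i + l_f = 5.
Δm_l = -5.
E1 (Δl = ±1, |Δm_l| ≤ 1): not satisfied.
E2 (Δl = 0,±2, l_i+l_f ≥ 2, |Δm_l| ≤ 2): not satisfied.

neither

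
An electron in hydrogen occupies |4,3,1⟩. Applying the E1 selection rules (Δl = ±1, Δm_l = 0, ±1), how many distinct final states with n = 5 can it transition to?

6

E1 requires Δl = ±1, so l_f ∈ {2, 4}; with 0 ≤ l_f ≤ n_f−1 = 4, the allowed l_f values are {2, 4}.
For l_f = 2: m_f ∈ {m_i−1, m_i, m_i+1} ∩ [−2, 2] = {0, 1, 2} → 3 states.
For l_f = 4: m_f ∈ {m_i−1, m_i, m_i+1} ∩ [−4, 4] = {0, 1, 2} → 3 states.
Total: 6.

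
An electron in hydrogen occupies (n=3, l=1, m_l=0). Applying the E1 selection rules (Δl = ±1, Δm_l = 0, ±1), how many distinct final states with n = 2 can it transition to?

1

E1 requires Δl = ±1, so l_f ∈ {0, 2}; with 0 ≤ l_f ≤ n_f−1 = 1, the allowed l_f values are {0}.
For l_f = 0: m_f ∈ {m_i−1, m_i, m_i+1} ∩ [−0, 0] = {0} → 1 state.
Total: 1.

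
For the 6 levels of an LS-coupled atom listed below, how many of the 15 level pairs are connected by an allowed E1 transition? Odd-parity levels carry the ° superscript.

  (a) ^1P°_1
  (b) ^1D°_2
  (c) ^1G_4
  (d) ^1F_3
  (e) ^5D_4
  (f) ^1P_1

(a)–(b): forbidden (parity).
(a)–(c): forbidden (ΔL, ΔJ).
(a)–(d): forbidden (ΔL, ΔJ).
(a)–(e): forbidden (ΔS, ΔJ).
(a)–(f): allowed.
(b)–(c): forbidden (ΔL, ΔJ).
(b)–(d): allowed.
(b)–(e): forbidden (ΔS, ΔJ).
(b)–(f): allowed.
(c)–(d): forbidden (parity).
(c)–(e): forbidden (parity, ΔS, ΔL).
(c)–(f): forbidden (parity, ΔL, ΔJ).
(d)–(e): forbidden (parity, ΔS).
(d)–(f): forbidden (parity, ΔL, ΔJ).
(e)–(f): forbidden (parity, ΔS, ΔJ).
Allowed pairs: 3 of 15.

3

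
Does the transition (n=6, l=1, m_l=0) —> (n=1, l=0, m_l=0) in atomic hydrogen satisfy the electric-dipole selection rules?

Δl = 0 − 1 = -1; the E1 rule Δl = ±1 is satisfied.
Δm_l = 0 − (0) = +0. E1 requires Δm_l = 0, ±1: satisfied.
All E1 selection rules are satisfied.

allowed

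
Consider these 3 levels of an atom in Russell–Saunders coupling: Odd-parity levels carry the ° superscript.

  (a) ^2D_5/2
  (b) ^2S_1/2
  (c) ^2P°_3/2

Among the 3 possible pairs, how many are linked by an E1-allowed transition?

2

(a)–(b): forbidden (parity, ΔL, ΔJ).
(a)–(c): allowed.
(b)–(c): allowed.
Allowed pairs: 2 of 3.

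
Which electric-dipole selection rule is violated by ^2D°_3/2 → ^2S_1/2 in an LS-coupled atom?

Initial level: S=1/2, L=2, J=3/2, parity odd. Final level: S=1/2, L=0, J=1/2, parity even.
Parity must change: odd → even — satisfied.
ΔS = 0: S: 1/2 → 1/2 — satisfied.
ΔL = 0, ±1 (not L=0↔0): L: 2 → 0, ΔL = -2 — violated.
ΔJ = 0, ±1 (not J=0↔0): J: 3/2 → 1/2, ΔJ = -1 — satisfied.

the ΔL = 0, ±1 rule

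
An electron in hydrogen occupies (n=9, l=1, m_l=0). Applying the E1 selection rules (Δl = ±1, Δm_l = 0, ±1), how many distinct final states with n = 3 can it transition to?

E1 requires Δl = ±1, so l_f ∈ {0, 2}; with 0 ≤ l_f ≤ n_f−1 = 2, the allowed l_f values are {0, 2}.
For l_f = 0: m_f ∈ {m_i−1, m_i, m_i+1} ∩ [−0, 0] = {0} → 1 state.
For l_f = 2: m_f ∈ {m_i−1, m_i, m_i+1} ∩ [−2, 2] = {-1, 0, 1} → 3 states.
Total: 4.

4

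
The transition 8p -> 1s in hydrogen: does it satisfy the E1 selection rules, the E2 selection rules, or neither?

Δl = 0 − 1 = -1; l_i + l_f = 1.
E1 (Δl = ±1): satisfied.
E2 (Δl = 0,±2, l_i+l_f ≥ 2): not satisfied.

E1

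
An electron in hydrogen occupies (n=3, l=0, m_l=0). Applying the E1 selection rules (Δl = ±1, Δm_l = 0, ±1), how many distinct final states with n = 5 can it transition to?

3

E1 requires Δl = ±1, so l_f ∈ {-1, 1}; with 0 ≤ l_f ≤ n_f−1 = 4, the allowed l_f values are {1}.
For l_f = 1: m_f ∈ {m_i−1, m_i, m_i+1} ∩ [−1, 1] = {-1, 0, 1} → 3 states.
Total: 3.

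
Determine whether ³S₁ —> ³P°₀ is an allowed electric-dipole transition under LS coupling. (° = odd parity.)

allowed

Parity must change: even → odd — ✓.
ΔS = 0: S: 1 → 1 — ✓.
ΔL = 0, ±1 (not L=0↔0): L: 0 → 1, ΔL = +1 — ✓.
ΔJ = 0, ±1 (not J=0↔0): J: 1 → 0, ΔJ = -1 — ✓.
All four E1 rules are satisfied.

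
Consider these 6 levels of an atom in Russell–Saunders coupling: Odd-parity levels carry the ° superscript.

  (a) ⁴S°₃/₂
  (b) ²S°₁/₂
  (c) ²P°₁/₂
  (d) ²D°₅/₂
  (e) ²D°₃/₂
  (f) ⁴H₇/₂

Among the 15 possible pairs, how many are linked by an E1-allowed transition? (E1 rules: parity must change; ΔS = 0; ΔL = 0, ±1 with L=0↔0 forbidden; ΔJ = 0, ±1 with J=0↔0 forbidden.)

(a)–(b): forbidden (parity, ΔS, ΔL).
(a)–(c): forbidden (parity, ΔS).
(a)–(d): forbidden (parity, ΔS, ΔL).
(a)–(e): forbidden (parity, ΔS, ΔL).
(a)–(f): forbidden (ΔL, ΔJ).
(b)–(c): forbidden (parity).
(b)–(d): forbidden (parity, ΔL, ΔJ).
(b)–(e): forbidden (parity, ΔL).
(b)–(f): forbidden (ΔS, ΔL, ΔJ).
(c)–(d): forbidden (parity, ΔJ).
(c)–(e): forbidden (parity).
(c)–(f): forbidden (ΔS, ΔL, ΔJ).
(d)–(e): forbidden (parity).
(d)–(f): forbidden (ΔS, ΔL).
(e)–(f): forbidden (ΔS, ΔL, ΔJ).
Allowed pairs: 0 of 15.

0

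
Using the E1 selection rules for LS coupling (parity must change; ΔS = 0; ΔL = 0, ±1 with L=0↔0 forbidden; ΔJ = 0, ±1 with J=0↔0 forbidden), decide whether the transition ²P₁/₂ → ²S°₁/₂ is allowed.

Initial level: S=1/2, L=1, J=1/2, parity even. Final level: S=1/2, L=0, J=1/2, parity odd.
Parity must change: even → odd — satisfied.
ΔS = 0: S: 1/2 → 1/2 — satisfied.
ΔL = 0, ±1 (not L=0↔0): L: 1 → 0, ΔL = -1 — satisfied.
ΔJ = 0, ±1 (not J=0↔0): J: 1/2 → 1/2, ΔJ = +0 — satisfied.
All four E1 rules are satisfied.

allowed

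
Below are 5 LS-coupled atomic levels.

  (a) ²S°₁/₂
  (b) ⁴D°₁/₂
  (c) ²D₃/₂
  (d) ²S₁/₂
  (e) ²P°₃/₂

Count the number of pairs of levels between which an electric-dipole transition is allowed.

(a)–(b): forbidden (parity, ΔS, ΔL).
(a)–(c): forbidden (ΔL).
(a)–(d): forbidden (ΔL).
(a)–(e): forbidden (parity).
(b)–(c): forbidden (ΔS).
(b)–(d): forbidden (ΔS, ΔL).
(b)–(e): forbidden (parity, ΔS).
(c)–(d): forbidden (parity, ΔL).
(c)–(e): allowed.
(d)–(e): allowed.
Allowed pairs: 2 of 10.

2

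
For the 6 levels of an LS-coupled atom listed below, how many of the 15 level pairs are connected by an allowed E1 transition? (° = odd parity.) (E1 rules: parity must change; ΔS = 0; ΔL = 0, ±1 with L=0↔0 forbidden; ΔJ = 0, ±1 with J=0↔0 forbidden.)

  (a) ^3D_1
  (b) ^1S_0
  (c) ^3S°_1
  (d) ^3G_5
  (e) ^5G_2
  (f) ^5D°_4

(a)–(b): forbidden (parity, ΔS, ΔL).
(a)–(c): forbidden (ΔL).
(a)–(d): forbidden (parity, ΔL, ΔJ).
(a)–(e): forbidden (parity, ΔS, ΔL).
(a)–(f): forbidden (ΔS, ΔJ).
(b)–(c): forbidden (ΔS, ΔL).
(b)–(d): forbidden (parity, ΔS, ΔL, ΔJ).
(b)–(e): forbidden (parity, ΔS, ΔL, ΔJ).
(b)–(f): forbidden (ΔS, ΔL, ΔJ).
(c)–(d): forbidden (ΔL, ΔJ).
(c)–(e): forbidden (ΔS, ΔL).
(c)–(f): forbidden (parity, ΔS, ΔL, ΔJ).
(d)–(e): forbidden (parity, ΔS, ΔJ).
(d)–(f): forbidden (ΔS, ΔL).
(e)–(f): forbidden (ΔL, ΔJ).
Allowed pairs: 0 of 15.

0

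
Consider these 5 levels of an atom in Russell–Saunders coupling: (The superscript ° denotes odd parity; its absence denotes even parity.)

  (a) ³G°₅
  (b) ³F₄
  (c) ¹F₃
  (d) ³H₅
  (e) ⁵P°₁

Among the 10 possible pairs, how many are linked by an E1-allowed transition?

2

(a)–(b): allowed.
(a)–(c): forbidden (ΔS, ΔJ).
(a)–(d): allowed.
(a)–(e): forbidden (parity, ΔS, ΔL, ΔJ).
(b)–(c): forbidden (parity, ΔS).
(b)–(d): forbidden (parity, ΔL).
(b)–(e): forbidden (ΔS, ΔL, ΔJ).
(c)–(d): forbidden (parity, ΔS, ΔL, ΔJ).
(c)–(e): forbidden (ΔS, ΔL, ΔJ).
(d)–(e): forbidden (ΔS, ΔL, ΔJ).
Allowed pairs: 2 of 10.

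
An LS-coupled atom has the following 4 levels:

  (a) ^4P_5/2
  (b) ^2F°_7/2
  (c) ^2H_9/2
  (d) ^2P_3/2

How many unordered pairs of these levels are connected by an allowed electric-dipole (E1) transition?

0

(a)–(b): forbidden (ΔS, ΔL).
(a)–(c): forbidden (parity, ΔS, ΔL, ΔJ).
(a)–(d): forbidden (parity, ΔS).
(b)–(c): forbidden (ΔL).
(b)–(d): forbidden (ΔL, ΔJ).
(c)–(d): forbidden (parity, ΔL, ΔJ).
Allowed pairs: 0 of 6.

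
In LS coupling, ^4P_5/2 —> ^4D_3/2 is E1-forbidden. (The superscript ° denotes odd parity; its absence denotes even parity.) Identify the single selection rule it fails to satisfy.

Reading off the term symbols: S 3/2→3/2, L 1→2, J 5/2→3/2, parity even→even.
ΔS = 0: S: 3/2 → 3/2 — ok.
ΔL = 0, ±1 (not L=0↔0): L: 1 → 2, ΔL = +1 — ok.
Parity must change: even → even — fails.
ΔJ = 0, ±1 (not J=0↔0): J: 5/2 → 3/2, ΔJ = -1 — ok.

parity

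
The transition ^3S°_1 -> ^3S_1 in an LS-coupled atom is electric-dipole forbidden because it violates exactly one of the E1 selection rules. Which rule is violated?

Initial level: S=1, L=0, J=1, parity odd. Final level: S=1, L=0, J=1, parity even.
ΔL = 0, ±1 (not L=0↔0): L: 0 → 0, ΔL = +0 — fails.
Parity must change: odd → even — passes.
ΔJ = 0, ±1 (not J=0↔0): J: 1 → 1, ΔJ = +0 — passes.
ΔS = 0: S: 1 → 1 — passes.

the L=0 ↔ L=0 exclusion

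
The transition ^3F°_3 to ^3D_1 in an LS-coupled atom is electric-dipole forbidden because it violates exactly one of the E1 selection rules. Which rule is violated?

the ΔJ = 0, ±1 rule

Parity must change: odd → even — passes.
ΔS = 0: S: 1 → 1 — passes.
ΔL = 0, ±1 (not L=0↔0): L: 3 → 2, ΔL = -1 — passes.
ΔJ = 0, ±1 (not J=0↔0): J: 3 → 1, ΔJ = -2 — fails.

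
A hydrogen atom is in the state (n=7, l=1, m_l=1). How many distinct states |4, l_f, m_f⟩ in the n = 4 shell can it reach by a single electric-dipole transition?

E1 requires Δl = ±1, so l_f ∈ {0, 2}; with 0 ≤ l_f ≤ n_f−1 = 3, the allowed l_f values are {0, 2}.
For l_f = 0: m_f ∈ {m_i−1, m_i, m_i+1} ∩ [−0, 0] = {0} → 1 state.
For l_f = 2: m_f ∈ {m_i−1, m_i, m_i+1} ∩ [−2, 2] = {0, 1, 2} → 3 states.
Total: 4.

4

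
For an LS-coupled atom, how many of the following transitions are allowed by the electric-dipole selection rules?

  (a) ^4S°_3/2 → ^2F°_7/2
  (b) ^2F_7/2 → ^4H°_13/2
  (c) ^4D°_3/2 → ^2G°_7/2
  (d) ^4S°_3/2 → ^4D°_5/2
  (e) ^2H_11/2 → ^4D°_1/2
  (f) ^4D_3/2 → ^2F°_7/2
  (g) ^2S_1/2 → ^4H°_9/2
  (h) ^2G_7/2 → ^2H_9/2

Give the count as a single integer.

(a) forbidden (parity, ΔS, ΔL, ΔJ fail)
(b) forbidden (ΔS, ΔL, ΔJ fail)
(c) forbidden (parity, ΔS, ΔL, ΔJ fail)
(d) forbidden (parity, ΔL fail)
(e) forbidden (ΔS, ΔL, ΔJ fail)
(f) forbidden (ΔS, ΔJ fail)
(g) forbidden (ΔS, ΔL, ΔJ fail)
(h) forbidden (parity fails)
Total allowed: 0 of 8.

0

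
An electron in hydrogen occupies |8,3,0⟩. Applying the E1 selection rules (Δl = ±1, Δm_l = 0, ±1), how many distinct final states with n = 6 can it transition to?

6

E1 requires Δl = ±1, so l_f ∈ {2, 4}; with 0 ≤ l_f ≤ n_f−1 = 5, the allowed l_f values are {2, 4}.
For l_f = 2: m_f ∈ {m_i−1, m_i, m_i+1} ∩ [−2, 2] = {-1, 0, 1} → 3 states.
For l_f = 4: m_f ∈ {m_i−1, m_i, m_i+1} ∩ [−4, 4] = {-1, 0, 1} → 3 states.
Total: 6.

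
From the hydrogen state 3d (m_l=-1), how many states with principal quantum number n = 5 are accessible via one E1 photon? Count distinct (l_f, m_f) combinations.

5

E1 requires Δl = ±1, so l_f ∈ {1, 3}; with 0 ≤ l_f ≤ n_f−1 = 4, the allowed l_f values are {1, 3}.
For l_f = 1: m_f ∈ {m_i−1, m_i, m_i+1} ∩ [−1, 1] = {-1, 0} → 2 states.
For l_f = 3: m_f ∈ {m_i−1, m_i, m_i+1} ∩ [−3, 3] = {-2, -1, 0} → 3 states.
Total: 5.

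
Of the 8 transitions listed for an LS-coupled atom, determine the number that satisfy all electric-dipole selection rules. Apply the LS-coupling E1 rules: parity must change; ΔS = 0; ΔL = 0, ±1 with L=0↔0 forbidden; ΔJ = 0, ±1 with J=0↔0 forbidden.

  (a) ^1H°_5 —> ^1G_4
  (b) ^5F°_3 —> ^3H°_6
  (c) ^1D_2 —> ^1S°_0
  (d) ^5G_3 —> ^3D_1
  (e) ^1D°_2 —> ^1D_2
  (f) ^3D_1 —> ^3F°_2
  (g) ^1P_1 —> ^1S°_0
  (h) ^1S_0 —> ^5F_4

(a) allowed
(b) forbidden (parity, ΔS, ΔL, ΔJ fail)
(c) forbidden (ΔL, ΔJ fail)
(d) forbidden (parity, ΔS, ΔL, ΔJ fail)
(e) allowed
(f) allowed
(g) allowed
(h) forbidden (parity, ΔS, ΔL, ΔJ fail)
Total allowed: 4 of 8.

4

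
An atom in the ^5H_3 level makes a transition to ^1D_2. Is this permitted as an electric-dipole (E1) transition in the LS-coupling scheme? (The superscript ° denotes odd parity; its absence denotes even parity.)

Initial level: S=2, L=5, J=3, parity even. Final level: S=0, L=2, J=2, parity even.
Parity must change: even → even — violated.
ΔS = 0: S: 2 → 0 — violated.
ΔL = 0, ±1 (not L=0↔0): L: 5 → 2, ΔL = -3 — violated.
ΔJ = 0, ±1 (not J=0↔0): J: 3 → 2, ΔJ = -1 — satisfied.
Rule(s) violated: parity, ΔS, ΔL.

forbidden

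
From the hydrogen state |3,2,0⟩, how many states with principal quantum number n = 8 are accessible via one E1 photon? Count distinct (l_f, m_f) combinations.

6

E1 requires Δl = ±1, so l_f ∈ {1, 3}; with 0 ≤ l_f ≤ n_f−1 = 7, the allowed l_f values are {1, 3}.
For l_f = 1: m_f ∈ {m_i−1, m_i, m_i+1} ∩ [−1, 1] = {-1, 0, 1} → 3 states.
For l_f = 3: m_f ∈ {m_i−1, m_i, m_i+1} ∩ [−3, 3] = {-1, 0, 1} → 3 states.
Total: 6.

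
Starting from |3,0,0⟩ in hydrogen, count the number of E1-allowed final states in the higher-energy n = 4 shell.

E1 requires Δl = ±1, so l_f ∈ {-1, 1}; with 0 ≤ l_f ≤ n_f−1 = 3, the allowed l_f values are {1}.
For l_f = 1: m_f ∈ {m_i−1, m_i, m_i+1} ∩ [−1, 1] = {-1, 0, 1} → 3 states.
Total: 3.

3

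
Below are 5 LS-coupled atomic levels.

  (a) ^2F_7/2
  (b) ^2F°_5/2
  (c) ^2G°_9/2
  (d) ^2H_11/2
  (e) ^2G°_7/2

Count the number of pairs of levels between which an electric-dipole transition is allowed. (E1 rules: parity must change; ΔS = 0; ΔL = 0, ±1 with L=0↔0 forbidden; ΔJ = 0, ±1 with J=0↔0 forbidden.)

(a)–(b): allowed.
(a)–(c): allowed.
(a)–(d): forbidden (parity, ΔL, ΔJ).
(a)–(e): allowed.
(b)–(c): forbidden (parity, ΔJ).
(b)–(d): forbidden (ΔL, ΔJ).
(b)–(e): forbidden (parity).
(c)–(d): allowed.
(c)–(e): forbidden (parity).
(d)–(e): forbidden (ΔJ).
Allowed pairs: 4 of 10.

4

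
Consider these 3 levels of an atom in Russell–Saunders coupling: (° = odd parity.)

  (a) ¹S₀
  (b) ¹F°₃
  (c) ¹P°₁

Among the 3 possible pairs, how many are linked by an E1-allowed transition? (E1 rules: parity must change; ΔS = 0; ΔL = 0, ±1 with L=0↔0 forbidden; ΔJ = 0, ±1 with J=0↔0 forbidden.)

1

(a)–(b): forbidden (ΔL, ΔJ).
(a)–(c): allowed.
(b)–(c): forbidden (parity, ΔL, ΔJ).
Allowed pairs: 1 of 3.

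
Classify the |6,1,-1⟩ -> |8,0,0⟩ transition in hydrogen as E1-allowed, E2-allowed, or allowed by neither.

E1

Δl = 0 − 1 = -1; l_i + l_f = 1.
Δm_l = +1.
E1 (Δl = ±1, |Δm_l| ≤ 1): satisfied.
E2 (Δl = 0,±2, l_i+l_f ≥ 2, |Δm_l| ≤ 2): not satisfied.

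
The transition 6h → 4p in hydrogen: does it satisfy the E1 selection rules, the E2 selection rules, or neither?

Δl = 1 − 5 = -4; l_i + l_f = 6.
E1 (Δl = ±1): not satisfied.
E2 (Δl = 0,±2, l_i+l_f ≥ 2): not satisfied.

neither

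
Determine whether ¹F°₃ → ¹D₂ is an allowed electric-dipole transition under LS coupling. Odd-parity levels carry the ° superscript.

allowed

Reading off the term symbols: S 0→0, L 3→2, J 3→2, parity odd→even.
Parity must change: odd → even — satisfied.
ΔL = 0, ±1 (not L=0↔0): L: 3 → 2, ΔL = -1 — satisfied.
ΔJ = 0, ±1 (not J=0↔0): J: 3 → 2, ΔJ = -1 — satisfied.
ΔS = 0: S: 0 → 0 — satisfied.
All four E1 rules are satisfied.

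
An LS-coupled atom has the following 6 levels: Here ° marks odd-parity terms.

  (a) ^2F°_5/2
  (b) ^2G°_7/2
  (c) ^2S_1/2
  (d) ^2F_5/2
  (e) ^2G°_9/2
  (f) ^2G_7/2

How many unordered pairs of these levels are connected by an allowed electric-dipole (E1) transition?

(a)–(b): forbidden (parity).
(a)–(c): forbidden (ΔL, ΔJ).
(a)–(d): allowed.
(a)–(e): forbidden (parity, ΔJ).
(a)–(f): allowed.
(b)–(c): forbidden (ΔL, ΔJ).
(b)–(d): allowed.
(b)–(e): forbidden (parity).
(b)–(f): allowed.
(c)–(d): forbidden (parity, ΔL, ΔJ).
(c)–(e): forbidden (ΔL, ΔJ).
(c)–(f): forbidden (parity, ΔL, ΔJ).
(d)–(e): forbidden (ΔJ).
(d)–(f): forbidden (parity).
(e)–(f): allowed.
Allowed pairs: 5 of 15.

5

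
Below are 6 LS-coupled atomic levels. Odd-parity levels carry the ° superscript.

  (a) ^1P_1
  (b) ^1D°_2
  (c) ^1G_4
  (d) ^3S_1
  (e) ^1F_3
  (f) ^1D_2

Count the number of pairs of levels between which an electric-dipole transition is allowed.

(a)–(b): allowed.
(a)–(c): forbidden (parity, ΔL, ΔJ).
(a)–(d): forbidden (parity, ΔS).
(a)–(e): forbidden (parity, ΔL, ΔJ).
(a)–(f): forbidden (parity).
(b)–(c): forbidden (ΔL, ΔJ).
(b)–(d): forbidden (ΔS, ΔL).
(b)–(e): allowed.
(b)–(f): allowed.
(c)–(d): forbidden (parity, ΔS, ΔL, ΔJ).
(c)–(e): forbidden (parity).
(c)–(f): forbidden (parity, ΔL, ΔJ).
(d)–(e): forbidden (parity, ΔS, ΔL, ΔJ).
(d)–(f): forbidden (parity, ΔS, ΔL).
(e)–(f): forbidden (parity).
Allowed pairs: 3 of 15.

3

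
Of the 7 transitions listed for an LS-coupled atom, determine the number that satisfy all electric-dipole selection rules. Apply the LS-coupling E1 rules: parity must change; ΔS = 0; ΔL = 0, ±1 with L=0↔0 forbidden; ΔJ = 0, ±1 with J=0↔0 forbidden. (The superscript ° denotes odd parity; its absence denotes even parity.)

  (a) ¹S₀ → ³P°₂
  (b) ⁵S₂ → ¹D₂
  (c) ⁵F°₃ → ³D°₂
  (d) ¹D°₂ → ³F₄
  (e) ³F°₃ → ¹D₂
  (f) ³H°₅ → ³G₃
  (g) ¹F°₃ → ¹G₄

1

(a) forbidden (ΔS, ΔJ fail)
(b) forbidden (parity, ΔS, ΔL fail)
(c) forbidden (parity, ΔS fail)
(d) forbidden (ΔS, ΔJ fail)
(e) forbidden (ΔS fails)
(f) forbidden (ΔJ fails)
(g) allowed
Total allowed: 1 of 7.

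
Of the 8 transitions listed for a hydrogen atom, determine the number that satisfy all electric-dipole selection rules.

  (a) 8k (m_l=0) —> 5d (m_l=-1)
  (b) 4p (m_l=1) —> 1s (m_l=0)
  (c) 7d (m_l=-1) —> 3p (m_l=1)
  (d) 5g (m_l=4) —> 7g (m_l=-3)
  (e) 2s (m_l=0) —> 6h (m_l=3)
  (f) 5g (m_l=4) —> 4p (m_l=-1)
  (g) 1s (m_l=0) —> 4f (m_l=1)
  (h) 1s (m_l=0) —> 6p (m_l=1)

(a) forbidden — Δl = -5 (E1 requires Δl = ±1)
(b) allowed
(c) forbidden — Δm_l = +2 (E1 requires Δm_l = 0, ±1)
(d) forbidden — Δl = +0 (E1 requires Δl = ±1); Δm_l = -7 (E1 requires Δm_l = 0, ±1)
(e) forbidden — Δl = +5 (E1 requires Δl = ±1); Δm_l = +3 (E1 requires Δm_l = 0, ±1)
(f) forbidden — Δl = -3 (E1 requires Δl = ±1); Δm_l = -5 (E1 requires Δm_l = 0, ±1)
(g) forbidden — Δl = +3 (E1 requires Δl = ±1)
(h) allowed
Total allowed: 2 of 8.

2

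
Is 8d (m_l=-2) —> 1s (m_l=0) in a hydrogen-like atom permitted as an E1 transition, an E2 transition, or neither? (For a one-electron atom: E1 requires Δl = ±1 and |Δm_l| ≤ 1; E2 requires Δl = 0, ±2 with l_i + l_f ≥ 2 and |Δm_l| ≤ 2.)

E2

Δl = 0 − 2 = -2; l_i + l_f = 2.
Δm_l = +2.
E1 (Δl = ±1, |Δm_l| ≤ 1): not satisfied.
E2 (Δl = 0,±2, l_i+l_f ≥ 2, |Δm_l| ≤ 2): satisfied.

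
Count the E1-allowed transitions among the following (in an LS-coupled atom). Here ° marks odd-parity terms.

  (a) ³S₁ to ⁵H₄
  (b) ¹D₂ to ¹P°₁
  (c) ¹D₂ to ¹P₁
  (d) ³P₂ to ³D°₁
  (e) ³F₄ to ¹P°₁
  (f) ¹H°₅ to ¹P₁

2

(a) forbidden (parity, ΔS, ΔL, ΔJ fail)
(b) allowed
(c) forbidden (parity fails)
(d) allowed
(e) forbidden (ΔS, ΔL, ΔJ fail)
(f) forbidden (ΔL, ΔJ fail)
Total allowed: 2 of 6.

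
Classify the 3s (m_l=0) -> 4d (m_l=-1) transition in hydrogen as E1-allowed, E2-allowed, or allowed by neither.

E2

Δl = 2 − 0 = +2; l_i + l_f = 2.
Δm_l = -1.
E1 (Δl = ±1, |Δm_l| ≤ 1): not satisfied.
E2 (Δl = 0,±2, l_i+l_f ≥ 2, |Δm_l| ≤ 2): satisfied.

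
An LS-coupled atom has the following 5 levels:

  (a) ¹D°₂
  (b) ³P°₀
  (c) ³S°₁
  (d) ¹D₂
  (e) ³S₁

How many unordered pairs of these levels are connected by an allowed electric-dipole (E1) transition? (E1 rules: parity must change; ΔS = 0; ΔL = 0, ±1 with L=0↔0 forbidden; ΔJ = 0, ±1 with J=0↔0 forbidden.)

(a)–(b): forbidden (parity, ΔS, ΔJ).
(a)–(c): forbidden (parity, ΔS, ΔL).
(a)–(d): allowed.
(a)–(e): forbidden (ΔS, ΔL).
(b)–(c): forbidden (parity).
(b)–(d): forbidden (ΔS, ΔJ).
(b)–(e): allowed.
(c)–(d): forbidden (ΔS, ΔL).
(c)–(e): forbidden (ΔL).
(d)–(e): forbidden (parity, ΔS, ΔL).
Allowed pairs: 2 of 10.

2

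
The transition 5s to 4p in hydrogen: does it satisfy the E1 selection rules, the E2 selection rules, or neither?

E1

Δl = 1 − 0 = +1; l_i + l_f = 1.
E1 (Δl = ±1): satisfied.
E2 (Δl = 0,±2, l_i+l_f ≥ 2): not satisfied.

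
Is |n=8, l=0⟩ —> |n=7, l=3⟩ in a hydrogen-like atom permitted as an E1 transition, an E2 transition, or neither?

Δl = 3 − 0 = +3; l_i + l_f = 3.
E1 (Δl = ±1): not satisfied.
E2 (Δl = 0,±2, l_i+l_f ≥ 2): not satisfied.

neither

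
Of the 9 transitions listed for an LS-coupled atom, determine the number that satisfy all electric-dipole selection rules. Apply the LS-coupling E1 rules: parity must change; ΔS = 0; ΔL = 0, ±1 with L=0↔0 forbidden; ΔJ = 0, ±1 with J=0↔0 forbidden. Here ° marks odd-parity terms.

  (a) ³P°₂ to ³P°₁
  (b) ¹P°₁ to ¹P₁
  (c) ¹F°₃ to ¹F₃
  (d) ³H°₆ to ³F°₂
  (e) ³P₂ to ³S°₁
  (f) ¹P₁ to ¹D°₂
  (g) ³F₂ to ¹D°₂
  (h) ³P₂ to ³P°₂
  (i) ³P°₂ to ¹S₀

(a) forbidden (parity fails)
(b) allowed
(c) allowed
(d) forbidden (parity, ΔL, ΔJ fail)
(e) allowed
(f) allowed
(g) forbidden (ΔS fails)
(h) allowed
(i) forbidden (ΔS, ΔJ fail)
Total allowed: 5 of 9.

5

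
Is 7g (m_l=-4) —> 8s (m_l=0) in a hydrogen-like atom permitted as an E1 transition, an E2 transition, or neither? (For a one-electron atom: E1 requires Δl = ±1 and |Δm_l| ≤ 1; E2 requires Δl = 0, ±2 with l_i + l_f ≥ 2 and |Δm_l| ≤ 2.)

Δl = 0 − 4 = -4; l_i + l_f = 4.
Δm_l = +4.
E1 (Δl = ±1, |Δm_l| ≤ 1): not satisfied.
E2 (Δl = 0,±2, l_i+l_f ≥ 2, |Δm_l| ≤ 2): not satisfied.

neither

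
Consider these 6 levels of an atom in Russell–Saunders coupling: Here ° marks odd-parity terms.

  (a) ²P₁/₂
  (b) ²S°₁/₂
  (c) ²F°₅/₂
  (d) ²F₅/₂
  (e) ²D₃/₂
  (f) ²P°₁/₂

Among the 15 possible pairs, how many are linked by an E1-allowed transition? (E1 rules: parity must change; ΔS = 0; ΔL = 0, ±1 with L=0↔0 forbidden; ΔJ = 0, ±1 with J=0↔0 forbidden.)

5

(a)–(b): allowed.
(a)–(c): forbidden (ΔL, ΔJ).
(a)–(d): forbidden (parity, ΔL, ΔJ).
(a)–(e): forbidden (parity).
(a)–(f): allowed.
(b)–(c): forbidden (parity, ΔL, ΔJ).
(b)–(d): forbidden (ΔL, ΔJ).
(b)–(e): forbidden (ΔL).
(b)–(f): forbidden (parity).
(c)–(d): allowed.
(c)–(e): allowed.
(c)–(f): forbidden (parity, ΔL, ΔJ).
(d)–(e): forbidden (parity).
(d)–(f): forbidden (ΔL, ΔJ).
(e)–(f): allowed.
Allowed pairs: 5 of 15.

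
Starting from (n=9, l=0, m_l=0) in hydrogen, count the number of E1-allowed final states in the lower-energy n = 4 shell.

3

E1 requires Δl = ±1, so l_f ∈ {-1, 1}; with 0 ≤ l_f ≤ n_f−1 = 3, the allowed l_f values are {1}.
For l_f = 1: m_f ∈ {m_i−1, m_i, m_i+1} ∩ [−1, 1] = {-1, 0, 1} → 3 states.
Total: 3.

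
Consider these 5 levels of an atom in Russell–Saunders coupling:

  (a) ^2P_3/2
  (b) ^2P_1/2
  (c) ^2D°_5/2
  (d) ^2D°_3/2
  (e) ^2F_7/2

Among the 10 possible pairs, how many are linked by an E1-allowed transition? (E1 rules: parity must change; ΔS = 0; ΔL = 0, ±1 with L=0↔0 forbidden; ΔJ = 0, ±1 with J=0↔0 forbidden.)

4

(a)–(b): forbidden (parity).
(a)–(c): allowed.
(a)–(d): allowed.
(a)–(e): forbidden (parity, ΔL, ΔJ).
(b)–(c): forbidden (ΔJ).
(b)–(d): allowed.
(b)–(e): forbidden (parity, ΔL, ΔJ).
(c)–(d): forbidden (parity).
(c)–(e): allowed.
(d)–(e): forbidden (ΔJ).
Allowed pairs: 4 of 10.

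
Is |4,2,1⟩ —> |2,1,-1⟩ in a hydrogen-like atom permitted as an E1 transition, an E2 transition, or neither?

Δl = 1 − 2 = -1; l_i + l_f = 3.
Δm_l = -2.
E1 (Δl = ±1, |Δm_l| ≤ 1): not satisfied.
E2 (Δl = 0,±2, l_i+l_f ≥ 2, |Δm_l| ≤ 2): not satisfied.

neither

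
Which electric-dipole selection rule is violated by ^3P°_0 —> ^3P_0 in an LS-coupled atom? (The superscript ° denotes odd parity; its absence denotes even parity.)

the J=0 ↔ J=0 exclusion

Parity must change: odd → even — satisfied.
ΔS = 0: S: 1 → 1 — satisfied.
ΔL = 0, ±1 (not L=0↔0): L: 1 → 1, ΔL = +0 — satisfied.
ΔJ = 0, ±1 (not J=0↔0): J: 0 → 0, ΔJ = +0 — violated.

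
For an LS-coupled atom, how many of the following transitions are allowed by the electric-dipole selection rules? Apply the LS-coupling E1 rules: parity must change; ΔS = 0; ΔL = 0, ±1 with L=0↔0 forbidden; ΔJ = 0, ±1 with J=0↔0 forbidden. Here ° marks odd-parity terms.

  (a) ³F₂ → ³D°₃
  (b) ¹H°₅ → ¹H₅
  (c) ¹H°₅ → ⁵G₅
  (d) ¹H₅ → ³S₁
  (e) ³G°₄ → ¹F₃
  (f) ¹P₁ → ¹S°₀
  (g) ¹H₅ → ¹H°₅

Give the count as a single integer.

(a) allowed
(b) allowed
(c) forbidden (ΔS fails)
(d) forbidden (parity, ΔS, ΔL, ΔJ fail)
(e) forbidden (ΔS fails)
(f) allowed
(g) allowed
Total allowed: 4 of 7.

4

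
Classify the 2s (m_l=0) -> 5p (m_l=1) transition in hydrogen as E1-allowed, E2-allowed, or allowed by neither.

E1

Δl = 1 − 0 = +1; l_i + l_f = 1.
Δm_l = +1.
E1 (Δl = ±1, |Δm_l| ≤ 1): satisfied.
E2 (Δl = 0,±2, l_i+l_f ≥ 2, |Δm_l| ≤ 2): not satisfied.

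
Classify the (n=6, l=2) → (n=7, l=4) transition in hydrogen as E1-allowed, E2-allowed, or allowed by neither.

E2

Δl = 4 − 2 = +2; l_i + l_f = 6.
E1 (Δl = ±1): not satisfied.
E2 (Δl = 0,±2, l_i+l_f ≥ 2): satisfied.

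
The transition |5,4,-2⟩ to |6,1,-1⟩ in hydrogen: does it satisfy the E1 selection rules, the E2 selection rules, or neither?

Δl = 1 − 4 = -3; l_i + l_f = 5.
Δm_l = +1.
E1 (Δl = ±1, |Δm_l| ≤ 1): not satisfied.
E2 (Δl = 0,±2, l_i+l_f ≥ 2, |Δm_l| ≤ 2): not satisfied.

neither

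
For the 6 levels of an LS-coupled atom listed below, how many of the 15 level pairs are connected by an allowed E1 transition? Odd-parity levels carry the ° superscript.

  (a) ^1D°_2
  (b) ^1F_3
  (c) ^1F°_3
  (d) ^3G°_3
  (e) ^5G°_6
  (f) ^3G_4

3

(a)–(b): allowed.
(a)–(c): forbidden (parity).
(a)–(d): forbidden (parity, ΔS, ΔL).
(a)–(e): forbidden (parity, ΔS, ΔL, ΔJ).
(a)–(f): forbidden (ΔS, ΔL, ΔJ).
(b)–(c): allowed.
(b)–(d): forbidden (ΔS).
(b)–(e): forbidden (ΔS, ΔJ).
(b)–(f): forbidden (parity, ΔS).
(c)–(d): forbidden (parity, ΔS).
(c)–(e): forbidden (parity, ΔS, ΔJ).
(c)–(f): forbidden (ΔS).
(d)–(e): forbidden (parity, ΔS, ΔJ).
(d)–(f): allowed.
(e)–(f): forbidden (ΔS, ΔJ).
Allowed pairs: 3 of 15.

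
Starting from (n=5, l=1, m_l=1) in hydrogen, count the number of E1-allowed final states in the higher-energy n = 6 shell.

E1 requires Δl = ±1, so l_f ∈ {0, 2}; with 0 ≤ l_f ≤ n_f−1 = 5, the allowed l_f values are {0, 2}.
For l_f = 0: m_f ∈ {m_i−1, m_i, m_i+1} ∩ [−0, 0] = {0} → 1 state.
For l_f = 2: m_f ∈ {m_i−1, m_i, m_i+1} ∩ [−2, 2] = {0, 1, 2} → 3 states.
Total: 4.

4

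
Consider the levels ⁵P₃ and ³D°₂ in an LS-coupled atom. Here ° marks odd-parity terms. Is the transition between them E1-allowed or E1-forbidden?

forbidden

Initial level: S=2, L=1, J=3, parity even. Final level: S=1, L=2, J=2, parity odd.
ΔS = 0: S: 2 → 1 — violated.
ΔJ = 0, ±1 (not J=0↔0): J: 3 → 2, ΔJ = -1 — satisfied.
Parity must change: even → odd — satisfied.
ΔL = 0, ±1 (not L=0↔0): L: 1 → 2, ΔL = +1 — satisfied.
Rule(s) violated: ΔS.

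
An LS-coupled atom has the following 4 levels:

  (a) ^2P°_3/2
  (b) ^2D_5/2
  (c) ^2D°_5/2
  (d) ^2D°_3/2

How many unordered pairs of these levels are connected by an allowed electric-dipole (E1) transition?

(a)–(b): allowed.
(a)–(c): forbidden (parity).
(a)–(d): forbidden (parity).
(b)–(c): allowed.
(b)–(d): allowed.
(c)–(d): forbidden (parity).
Allowed pairs: 3 of 6.

3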